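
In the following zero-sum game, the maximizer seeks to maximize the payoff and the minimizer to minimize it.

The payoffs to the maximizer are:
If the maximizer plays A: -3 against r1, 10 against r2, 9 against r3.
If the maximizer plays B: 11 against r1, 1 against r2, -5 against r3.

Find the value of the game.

Column r2 is strictly dominated by r3 for the minimizer (it gives the maximizer more in every row).
The remaining 2×2 game on (A, B) × (r1, r3) has no saddle point. Let the maximizer play A with probability p; indifference gives −3p + 11(1−p) = 9p − 5(1−p), so p = 4/7.
Similarly the minimizer's optimal q on r1 is 1/2, and the value is -3·(1/2) + (9)·(1/2) = 3.

3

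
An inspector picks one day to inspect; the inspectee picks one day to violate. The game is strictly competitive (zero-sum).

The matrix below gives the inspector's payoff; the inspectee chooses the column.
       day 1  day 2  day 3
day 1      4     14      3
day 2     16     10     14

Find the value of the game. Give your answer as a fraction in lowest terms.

166/15

Column day 1 is strictly dominated by day 3 for the inspectee (it gives the inspector more in every row).
The remaining 2×2 game on (day 1, day 2) × (day 2, day 3) has no saddle point. Let the inspector play day 1 with probability p; indifference gives 14p + 10(1−p) = 3p + 14(1−p), so p = 4/15.
Similarly the inspectee's optimal q on day 2 is 11/15, and the value is 14·(11/15) + (3)·(4/15) = 166/15.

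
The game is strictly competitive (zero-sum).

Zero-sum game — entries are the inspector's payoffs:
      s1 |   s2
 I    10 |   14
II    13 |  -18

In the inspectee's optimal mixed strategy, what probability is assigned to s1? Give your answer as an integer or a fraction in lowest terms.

Row minima are 10 and -18, so the inspector's maximin is 10; column maxima are 13 and 14, so the inspectee's minimax is 13. These differ, so the equilibrium is in mixed strategies.
Let the inspectee play s1 with probability q. The inspector is indifferent when 10q + 14(1−q) = 13q − 18(1−q), giving q = 32/35.

32/35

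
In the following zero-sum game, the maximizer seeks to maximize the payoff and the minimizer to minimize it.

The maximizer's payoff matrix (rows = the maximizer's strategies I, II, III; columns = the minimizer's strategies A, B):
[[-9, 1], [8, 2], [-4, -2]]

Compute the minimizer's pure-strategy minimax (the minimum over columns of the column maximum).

2

The worst case (largest entry) in each column is A: 8, B: 2.
The best (smallest) of these is 2.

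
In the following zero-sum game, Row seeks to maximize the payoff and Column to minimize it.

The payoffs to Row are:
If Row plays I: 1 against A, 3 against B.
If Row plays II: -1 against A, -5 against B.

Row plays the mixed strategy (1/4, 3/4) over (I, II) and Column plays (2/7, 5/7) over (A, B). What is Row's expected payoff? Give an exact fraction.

-16/7

Against (2/7, 5/7), each row's expected payoff is I: 17/7; II: -27/7.
Taking the (1/4, 3/4)-weighted average: (1/4)·(17/7) + (3/4)·(-27/7) = -16/7.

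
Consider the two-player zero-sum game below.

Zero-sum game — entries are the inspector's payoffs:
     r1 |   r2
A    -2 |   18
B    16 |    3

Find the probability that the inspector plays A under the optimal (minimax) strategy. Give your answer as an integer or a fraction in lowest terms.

Row minima are -2 and 3, so the inspector's maximin is 3; column maxima are 16 and 18, so the inspectee's minimax is 16. These differ, so the equilibrium is in mixed strategies.
Let the inspector play A with probability p. The inspectee is indifferent when −2p + 16(1−p) = 18p + 3(1−p), giving p = 13/33.

13/33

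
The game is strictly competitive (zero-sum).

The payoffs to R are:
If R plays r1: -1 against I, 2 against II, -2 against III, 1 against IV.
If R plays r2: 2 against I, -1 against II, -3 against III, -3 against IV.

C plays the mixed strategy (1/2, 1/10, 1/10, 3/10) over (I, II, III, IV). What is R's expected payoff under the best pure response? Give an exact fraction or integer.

-1/5

r1: (-1)·(1/2) + (2)·(1/10) + (-2)·(1/10) + (1)·(3/10) = -1/5.
r2: (2)·(1/2) + (-1)·(1/10) + (-3)·(1/10) + (-3)·(3/10) = -3/10.
The best pure response is r1 with expected payoff -1/5.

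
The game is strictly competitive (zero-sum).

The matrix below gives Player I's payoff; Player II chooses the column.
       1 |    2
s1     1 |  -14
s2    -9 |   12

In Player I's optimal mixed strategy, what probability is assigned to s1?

7/12

Row minima are -14 and -9, so Player I's maximin is -9; column maxima are 1 and 12, so Player II's minimax is 1. These differ, so the equilibrium is in mixed strategies.
Let Player I play s1 with probability p. Player II is indifferent when p − 9(1−p) = −14p + 12(1−p), giving p = 7/12.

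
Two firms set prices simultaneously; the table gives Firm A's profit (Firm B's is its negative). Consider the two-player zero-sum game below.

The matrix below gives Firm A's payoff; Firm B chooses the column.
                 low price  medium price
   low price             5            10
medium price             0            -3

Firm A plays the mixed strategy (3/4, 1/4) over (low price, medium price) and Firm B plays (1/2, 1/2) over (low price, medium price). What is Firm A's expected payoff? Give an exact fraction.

Against (1/2, 1/2), each row's expected payoff is low price: 15/2; medium price: -3/2.
Taking the (3/4, 1/4)-weighted average: (3/4)·(15/2) + (1/4)·(-3/2) = 21/4.

21/4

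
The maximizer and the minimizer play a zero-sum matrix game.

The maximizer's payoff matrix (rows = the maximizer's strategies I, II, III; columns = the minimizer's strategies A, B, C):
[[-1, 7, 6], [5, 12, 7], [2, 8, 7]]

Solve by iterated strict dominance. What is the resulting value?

Column C is strictly dominated by A for the minimizer (-1<6, 5<7, 2<7); eliminate C.
Row III is strictly dominated by row II (5>2, 12>8); eliminate III.
Column B is strictly dominated by A for the minimizer (-1<7, 5<12); eliminate B.
Row I is strictly dominated by row II (5>-1); eliminate I.
Only (II, A) remains, with payoff 5.

5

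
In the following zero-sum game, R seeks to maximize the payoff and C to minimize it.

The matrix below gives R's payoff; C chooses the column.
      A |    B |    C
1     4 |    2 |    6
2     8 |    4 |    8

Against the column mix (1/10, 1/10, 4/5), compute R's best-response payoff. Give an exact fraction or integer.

38/5

1: (4)·(1/10) + (2)·(1/10) + (6)·(4/5) = 27/5.
2: (8)·(1/10) + (4)·(1/10) + (8)·(4/5) = 38/5.
The best pure response is 2 with expected payoff 38/5.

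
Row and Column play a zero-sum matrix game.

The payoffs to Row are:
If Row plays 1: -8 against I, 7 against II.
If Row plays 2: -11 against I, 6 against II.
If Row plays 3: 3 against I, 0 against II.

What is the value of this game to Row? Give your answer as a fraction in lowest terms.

Row 2 is strictly dominated by row 1, so Row never plays it.
The remaining 2×2 game on (1, 3) × (I, II) has no saddle point. Let Row play 1 with probability p; indifference gives −8p + 3(1−p) = 7p, so p = 1/6.
Similarly Column's optimal q on I is 7/18, and the value is -8·(7/18) + (7)·(11/18) = 7/6.

7/6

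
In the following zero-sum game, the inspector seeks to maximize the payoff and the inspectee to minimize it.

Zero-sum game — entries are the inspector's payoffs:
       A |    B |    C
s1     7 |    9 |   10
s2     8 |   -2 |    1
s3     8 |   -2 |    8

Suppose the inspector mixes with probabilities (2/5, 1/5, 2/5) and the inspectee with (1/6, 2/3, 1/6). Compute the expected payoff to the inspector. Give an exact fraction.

41/10

Against (1/6, 2/3, 1/6), each row's expected payoff is s1: 53/6; s2: 1/6; s3: 4/3.
Taking the (2/5, 1/5, 2/5)-weighted average: (2/5)·(53/6) + (1/5)·(1/6) + (2/5)·(4/3) = 41/10.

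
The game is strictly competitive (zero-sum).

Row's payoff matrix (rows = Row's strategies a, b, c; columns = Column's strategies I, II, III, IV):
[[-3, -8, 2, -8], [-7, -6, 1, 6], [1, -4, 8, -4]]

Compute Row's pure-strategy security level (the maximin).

-4

The worst-case payoff for each row is a: -8, b: -7, c: -4.
The best of these is -4.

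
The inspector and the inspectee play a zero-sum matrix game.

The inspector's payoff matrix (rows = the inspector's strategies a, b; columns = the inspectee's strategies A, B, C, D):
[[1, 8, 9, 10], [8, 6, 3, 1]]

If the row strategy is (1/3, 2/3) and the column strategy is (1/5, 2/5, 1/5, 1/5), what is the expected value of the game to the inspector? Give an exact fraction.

28/5

Against (1/5, 2/5, 1/5, 1/5), each row's expected payoff is a: 36/5; b: 24/5.
Taking the (1/3, 2/3)-weighted average: (1/3)·(36/5) + (2/3)·(24/5) = 28/5.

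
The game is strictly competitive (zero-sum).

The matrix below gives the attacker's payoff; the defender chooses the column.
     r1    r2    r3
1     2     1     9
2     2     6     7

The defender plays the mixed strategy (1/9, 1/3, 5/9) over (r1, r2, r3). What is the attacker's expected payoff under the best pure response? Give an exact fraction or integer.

1: (2)·(1/9) + (1)·(1/3) + (9)·(5/9) = 50/9.
2: (2)·(1/9) + (6)·(1/3) + (7)·(5/9) = 55/9.
The best pure response is 2 with expected payoff 55/9.

55/9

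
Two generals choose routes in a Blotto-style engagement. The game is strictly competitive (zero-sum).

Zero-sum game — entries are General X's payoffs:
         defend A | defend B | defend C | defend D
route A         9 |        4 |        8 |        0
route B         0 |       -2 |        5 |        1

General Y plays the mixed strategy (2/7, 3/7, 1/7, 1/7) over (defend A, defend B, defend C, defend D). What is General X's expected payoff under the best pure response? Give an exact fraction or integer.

route A: (9)·(2/7) + (4)·(3/7) + (8)·(1/7) + (0)·(1/7) = 38/7.
route B: (0)·(2/7) + (-2)·(3/7) + (5)·(1/7) + (1)·(1/7) = 0.
The best pure response is route A with expected payoff 38/7.

38/7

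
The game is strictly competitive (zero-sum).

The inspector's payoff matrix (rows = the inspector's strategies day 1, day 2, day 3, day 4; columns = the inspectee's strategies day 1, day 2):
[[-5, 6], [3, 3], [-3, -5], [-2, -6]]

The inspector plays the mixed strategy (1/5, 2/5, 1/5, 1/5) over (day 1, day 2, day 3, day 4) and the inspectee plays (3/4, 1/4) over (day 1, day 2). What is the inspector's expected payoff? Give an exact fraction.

-11/20

Against (3/4, 1/4), each row's expected payoff is day 1: -9/4; day 2: 3; day 3: -7/2; day 4: -3.
Taking the (1/5, 2/5, 1/5, 1/5)-weighted average: (1/5)·(-9/4) + (2/5)·(3) + (1/5)·(-7/2) + (1/5)·(-3) = -11/20.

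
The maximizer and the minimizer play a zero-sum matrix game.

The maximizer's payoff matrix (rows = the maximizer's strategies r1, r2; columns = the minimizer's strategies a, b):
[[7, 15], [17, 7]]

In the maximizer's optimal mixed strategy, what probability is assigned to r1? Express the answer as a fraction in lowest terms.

5/9

Row minima are 7 and 7, so the maximizer's maximin is 7; column maxima are 17 and 15, so the minimizer's minimax is 15. These differ, so the equilibrium is in mixed strategies.
Let the maximizer play r1 with probability p. The minimizer is indifferent when 7p + 17(1−p) = 15p + 7(1−p), giving p = 5/9.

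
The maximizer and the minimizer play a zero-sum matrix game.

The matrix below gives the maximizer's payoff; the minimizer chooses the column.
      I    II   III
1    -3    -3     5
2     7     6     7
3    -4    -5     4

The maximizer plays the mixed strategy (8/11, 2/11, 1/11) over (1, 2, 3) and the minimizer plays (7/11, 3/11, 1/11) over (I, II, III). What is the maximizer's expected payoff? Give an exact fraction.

Against (7/11, 3/11, 1/11), each row's expected payoff is 1: -25/11; 2: 74/11; 3: -39/11.
Taking the (8/11, 2/11, 1/11)-weighted average: (8/11)·(-25/11) + (2/11)·(74/11) + (1/11)·(-39/11) = -91/121.

-91/121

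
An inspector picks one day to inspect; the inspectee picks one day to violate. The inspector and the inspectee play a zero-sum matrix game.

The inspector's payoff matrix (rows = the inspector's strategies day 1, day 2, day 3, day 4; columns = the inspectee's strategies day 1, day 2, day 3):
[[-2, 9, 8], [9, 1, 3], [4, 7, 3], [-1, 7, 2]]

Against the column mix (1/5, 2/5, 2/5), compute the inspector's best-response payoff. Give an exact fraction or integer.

32/5

day 1: (-2)·(1/5) + (9)·(2/5) + (8)·(2/5) = 32/5.
day 2: (9)·(1/5) + (1)·(2/5) + (3)·(2/5) = 17/5.
day 3: (4)·(1/5) + (7)·(2/5) + (3)·(2/5) = 24/5.
day 4: (-1)·(1/5) + (7)·(2/5) + (2)·(2/5) = 17/5.
The best pure response is day 1 with expected payoff 32/5.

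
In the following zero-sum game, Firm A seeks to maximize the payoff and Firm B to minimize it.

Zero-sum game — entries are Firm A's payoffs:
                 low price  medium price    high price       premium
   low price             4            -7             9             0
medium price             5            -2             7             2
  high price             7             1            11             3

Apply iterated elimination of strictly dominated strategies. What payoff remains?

1

Column high price is strictly dominated by low price for Firm B (4<9, 5<7, 7<11); eliminate high price.
Row low price is strictly dominated by row medium price (5>4, -2>-7, 2>0); eliminate low price.
Column premium is strictly dominated by medium price for Firm B (-2<2, 1<3); eliminate premium.
Row medium price is strictly dominated by row high price (7>5, 1>-2); eliminate medium price.
Column low price is strictly dominated by medium price for Firm B (1<7); eliminate low price.
Only (high price, medium price) remains, with payoff 1.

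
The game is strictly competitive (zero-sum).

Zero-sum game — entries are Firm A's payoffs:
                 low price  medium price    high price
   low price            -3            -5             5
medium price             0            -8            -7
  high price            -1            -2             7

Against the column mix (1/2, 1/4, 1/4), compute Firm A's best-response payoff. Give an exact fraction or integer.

3/4

low price: (-3)·(1/2) + (-5)·(1/4) + (5)·(1/4) = -3/2.
medium price: (0)·(1/2) + (-8)·(1/4) + (-7)·(1/4) = -15/4.
high price: (-1)·(1/2) + (-2)·(1/4) + (7)·(1/4) = 3/4.
The best pure response is high price with expected payoff 3/4.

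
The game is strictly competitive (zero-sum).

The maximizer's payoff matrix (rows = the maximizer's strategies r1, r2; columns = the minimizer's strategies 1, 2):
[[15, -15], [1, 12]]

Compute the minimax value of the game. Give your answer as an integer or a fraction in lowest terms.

195/41

Row minima are -15 and 1, so the maximizer's maximin is 1; column maxima are 15 and 12, so the minimizer's minimax is 12. These differ, so the equilibrium is in mixed strategies.
Let the maximizer play r1 with probability p. The minimizer is indifferent when 15p + (1−p) = −15p + 12(1−p), giving p = 11/41.
Let the minimizer play 1 with probability q. The maximizer is indifferent when 15q − 15(1−q) = q + 12(1−q), giving q = 27/41.
The value is 15·(27/41) + (-15)·(14/41) = 195/41.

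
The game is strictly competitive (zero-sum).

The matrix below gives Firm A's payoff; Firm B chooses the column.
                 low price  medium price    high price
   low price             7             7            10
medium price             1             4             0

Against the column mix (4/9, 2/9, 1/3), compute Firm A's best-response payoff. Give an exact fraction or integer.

low price: (7)·(4/9) + (7)·(2/9) + (10)·(1/3) = 8.
medium price: (1)·(4/9) + (4)·(2/9) + (0)·(1/3) = 4/3.
The best pure response is low price with expected payoff 8.

8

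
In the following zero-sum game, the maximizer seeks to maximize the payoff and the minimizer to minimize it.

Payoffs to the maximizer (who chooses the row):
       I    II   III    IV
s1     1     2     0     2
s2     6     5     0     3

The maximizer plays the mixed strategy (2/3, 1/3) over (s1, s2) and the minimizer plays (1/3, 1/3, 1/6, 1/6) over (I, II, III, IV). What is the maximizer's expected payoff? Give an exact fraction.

Against (1/3, 1/3, 1/6, 1/6), each row's expected payoff is s1: 4/3; s2: 25/6.
Taking the (2/3, 1/3)-weighted average: (2/3)·(4/3) + (1/3)·(25/6) = 41/18.

41/18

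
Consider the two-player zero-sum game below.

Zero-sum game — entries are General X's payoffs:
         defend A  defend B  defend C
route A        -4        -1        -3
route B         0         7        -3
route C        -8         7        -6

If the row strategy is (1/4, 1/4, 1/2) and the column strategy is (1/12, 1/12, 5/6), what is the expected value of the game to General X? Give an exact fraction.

Against (1/12, 1/12, 5/6), each row's expected payoff is route A: -35/12; route B: -23/12; route C: -61/12.
Taking the (1/4, 1/4, 1/2)-weighted average: (1/4)·(-35/12) + (1/4)·(-23/12) + (1/2)·(-61/12) = -15/4.

-15/4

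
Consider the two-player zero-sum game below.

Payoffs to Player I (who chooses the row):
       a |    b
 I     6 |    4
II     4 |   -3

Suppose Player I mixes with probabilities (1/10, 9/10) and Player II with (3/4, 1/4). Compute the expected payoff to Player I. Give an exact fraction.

Against (3/4, 1/4), each row's expected payoff is I: 11/2; II: 9/4.
Taking the (1/10, 9/10)-weighted average: (1/10)·(11/2) + (9/10)·(9/4) = 103/40.

103/40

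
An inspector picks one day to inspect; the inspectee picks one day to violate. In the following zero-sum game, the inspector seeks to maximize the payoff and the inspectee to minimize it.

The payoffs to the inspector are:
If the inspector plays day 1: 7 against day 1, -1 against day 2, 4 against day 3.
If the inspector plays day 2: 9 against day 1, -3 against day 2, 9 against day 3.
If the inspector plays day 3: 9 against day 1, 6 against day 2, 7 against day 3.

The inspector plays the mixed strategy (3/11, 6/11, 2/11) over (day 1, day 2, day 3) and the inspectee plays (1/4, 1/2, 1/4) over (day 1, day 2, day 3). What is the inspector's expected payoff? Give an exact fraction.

155/44

Against (1/4, 1/2, 1/4), each row's expected payoff is day 1: 9/4; day 2: 3; day 3: 7.
Taking the (3/11, 6/11, 2/11)-weighted average: (3/11)·(9/4) + (6/11)·(3) + (2/11)·(7) = 155/44.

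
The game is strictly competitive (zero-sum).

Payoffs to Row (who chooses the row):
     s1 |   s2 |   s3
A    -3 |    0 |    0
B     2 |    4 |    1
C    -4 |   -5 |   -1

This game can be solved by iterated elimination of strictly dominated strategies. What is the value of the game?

Row C is strictly dominated by row A (-3>-4, 0>-5, 0>-1); eliminate C.
Column s2 is strictly dominated by s1 for Column (-3<0, 2<4); eliminate s2.
Row A is strictly dominated by row B (2>-3, 1>0); eliminate A.
Column s1 is strictly dominated by s3 for Column (1<2); eliminate s1.
Only (B, s3) remains, with payoff 1.

1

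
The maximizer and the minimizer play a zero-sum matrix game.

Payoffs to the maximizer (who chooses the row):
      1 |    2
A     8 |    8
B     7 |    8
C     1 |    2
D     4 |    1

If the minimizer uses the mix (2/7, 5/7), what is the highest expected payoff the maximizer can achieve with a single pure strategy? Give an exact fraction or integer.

8

A: (8)·(2/7) + (8)·(5/7) = 8.
B: (7)·(2/7) + (8)·(5/7) = 54/7.
C: (1)·(2/7) + (2)·(5/7) = 12/7.
D: (4)·(2/7) + (1)·(5/7) = 13/7.
The best pure response is A with expected payoff 8.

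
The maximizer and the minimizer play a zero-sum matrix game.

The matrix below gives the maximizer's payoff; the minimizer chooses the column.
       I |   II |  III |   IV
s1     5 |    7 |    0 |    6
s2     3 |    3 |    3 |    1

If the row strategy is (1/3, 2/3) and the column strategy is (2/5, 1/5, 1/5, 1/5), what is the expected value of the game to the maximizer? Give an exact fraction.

49/15

Against (2/5, 1/5, 1/5, 1/5), each row's expected payoff is s1: 23/5; s2: 13/5.
Taking the (1/3, 2/3)-weighted average: (1/3)·(23/5) + (2/3)·(13/5) = 49/15.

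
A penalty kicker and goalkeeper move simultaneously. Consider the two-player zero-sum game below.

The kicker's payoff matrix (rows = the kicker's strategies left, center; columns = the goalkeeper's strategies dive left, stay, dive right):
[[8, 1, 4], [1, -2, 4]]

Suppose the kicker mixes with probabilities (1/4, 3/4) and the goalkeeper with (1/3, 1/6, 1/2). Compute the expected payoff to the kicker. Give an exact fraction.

Against (1/3, 1/6, 1/2), each row's expected payoff is left: 29/6; center: 2.
Taking the (1/4, 3/4)-weighted average: (1/4)·(29/6) + (3/4)·(2) = 65/24.

65/24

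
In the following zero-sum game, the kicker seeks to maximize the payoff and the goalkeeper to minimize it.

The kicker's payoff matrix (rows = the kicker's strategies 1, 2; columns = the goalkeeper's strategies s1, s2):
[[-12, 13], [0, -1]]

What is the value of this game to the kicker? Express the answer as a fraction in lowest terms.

-6/13

Row minima are -12 and -1, so the kicker's maximin is -1; column maxima are 0 and 13, so the goalkeeper's minimax is 0. These differ, so the equilibrium is in mixed strategies.
Let the kicker play 1 with probability p. The goalkeeper is indifferent when −12p = 13p − (1−p), giving p = 1/26.
Let the goalkeeper play s1 with probability q. The kicker is indifferent when −12q + 13(1−q) = −(1−q), giving q = 7/13.
The value is -12·(7/13) + (13)·(6/13) = -6/13.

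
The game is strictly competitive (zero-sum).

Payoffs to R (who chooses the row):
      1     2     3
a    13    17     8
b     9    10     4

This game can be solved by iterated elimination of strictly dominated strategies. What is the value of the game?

8

Column 1 is strictly dominated by 3 for C (8<13, 4<9); eliminate 1.
Column 2 is strictly dominated by 3 for C (8<17, 4<10); eliminate 2.
Row b is strictly dominated by row a (8>4); eliminate b.
Only (a, 3) remains, with payoff 8.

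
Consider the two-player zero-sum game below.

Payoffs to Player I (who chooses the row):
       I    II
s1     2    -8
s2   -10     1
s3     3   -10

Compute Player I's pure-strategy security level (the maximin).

-8

The worst-case payoff for each row is s1: -8, s2: -10, s3: -10.
The best of these is -8.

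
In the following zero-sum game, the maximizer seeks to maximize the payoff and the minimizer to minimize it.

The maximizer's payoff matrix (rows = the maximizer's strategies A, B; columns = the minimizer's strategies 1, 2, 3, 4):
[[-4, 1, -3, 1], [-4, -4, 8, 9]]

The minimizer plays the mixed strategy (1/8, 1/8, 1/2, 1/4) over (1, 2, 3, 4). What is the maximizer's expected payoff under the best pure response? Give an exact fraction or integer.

A: (-4)·(1/8) + (1)·(1/8) + (-3)·(1/2) + (1)·(1/4) = -13/8.
B: (-4)·(1/8) + (-4)·(1/8) + (8)·(1/2) + (9)·(1/4) = 21/4.
The best pure response is B with expected payoff 21/4.

21/4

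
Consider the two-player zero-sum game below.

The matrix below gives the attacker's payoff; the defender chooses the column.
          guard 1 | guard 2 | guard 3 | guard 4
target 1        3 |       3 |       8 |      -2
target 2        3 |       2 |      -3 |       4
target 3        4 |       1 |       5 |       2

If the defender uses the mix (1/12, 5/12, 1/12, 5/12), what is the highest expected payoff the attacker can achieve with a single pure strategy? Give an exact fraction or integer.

target 1: (3)·(1/12) + (3)·(5/12) + (8)·(1/12) + (-2)·(5/12) = 4/3.
target 2: (3)·(1/12) + (2)·(5/12) + (-3)·(1/12) + (4)·(5/12) = 5/2.
target 3: (4)·(1/12) + (1)·(5/12) + (5)·(1/12) + (2)·(5/12) = 2.
The best pure response is target 2 with expected payoff 5/2.

5/2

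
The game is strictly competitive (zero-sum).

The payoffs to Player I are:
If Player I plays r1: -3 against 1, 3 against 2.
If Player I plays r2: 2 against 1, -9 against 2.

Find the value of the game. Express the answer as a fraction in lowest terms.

-21/17

Row minima are -3 and -9, so Player I's maximin is -3; column maxima are 2 and 3, so Player II's minimax is 2. These differ, so the equilibrium is in mixed strategies.
Let Player I play r1 with probability p. Player II is indifferent when −3p + 2(1−p) = 3p − 9(1−p), giving p = 11/17.
Let Player II play 1 with probability q. Player I is indifferent when −3q + 3(1−q) = 2q − 9(1−q), giving q = 12/17.
The value is -3·(12/17) + (3)·(5/17) = -21/17.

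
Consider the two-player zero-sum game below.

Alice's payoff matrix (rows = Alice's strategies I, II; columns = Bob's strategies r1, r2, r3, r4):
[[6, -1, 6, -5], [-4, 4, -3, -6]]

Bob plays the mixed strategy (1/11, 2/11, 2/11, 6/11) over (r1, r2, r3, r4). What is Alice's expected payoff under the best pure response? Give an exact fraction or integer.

I: (6)·(1/11) + (-1)·(2/11) + (6)·(2/11) + (-5)·(6/11) = -14/11.
II: (-4)·(1/11) + (4)·(2/11) + (-3)·(2/11) + (-6)·(6/11) = -38/11.
The best pure response is I with expected payoff -14/11.

-14/11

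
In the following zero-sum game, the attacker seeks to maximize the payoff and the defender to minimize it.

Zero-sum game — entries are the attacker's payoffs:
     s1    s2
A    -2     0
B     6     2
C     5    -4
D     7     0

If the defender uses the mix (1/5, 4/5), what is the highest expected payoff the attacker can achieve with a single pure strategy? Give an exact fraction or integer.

14/5

A: (-2)·(1/5) + (0)·(4/5) = -2/5.
B: (6)·(1/5) + (2)·(4/5) = 14/5.
C: (5)·(1/5) + (-4)·(4/5) = -11/5.
D: (7)·(1/5) + (0)·(4/5) = 7/5.
The best pure response is B with expected payoff 14/5.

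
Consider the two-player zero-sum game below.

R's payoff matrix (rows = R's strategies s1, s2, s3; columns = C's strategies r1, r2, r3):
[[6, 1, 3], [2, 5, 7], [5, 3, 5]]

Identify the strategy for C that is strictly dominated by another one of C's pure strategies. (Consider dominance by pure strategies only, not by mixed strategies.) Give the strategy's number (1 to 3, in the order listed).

C prefers columns that give R less. Compare r3 with r2: 1 < 3, 5 < 7, 3 < 5.
So r2 strictly dominates r3 for C; r3 is strictly dominated.

3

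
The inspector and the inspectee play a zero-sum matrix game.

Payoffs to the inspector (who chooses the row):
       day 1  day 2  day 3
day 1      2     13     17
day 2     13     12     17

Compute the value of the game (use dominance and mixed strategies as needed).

145/12

Column day 3 is strictly dominated by day 2 for the inspectee (it gives the inspector more in every row).
The remaining 2×2 game on (day 1, day 2) × (day 1, day 2) has no saddle point. Let the inspector play day 1 with probability p; indifference gives 2p + 13(1−p) = 13p + 12(1−p), so p = 1/12.
Similarly the inspectee's optimal q on day 1 is 1/12, and the value is 2·(1/12) + (13)·(11/12) = 145/12.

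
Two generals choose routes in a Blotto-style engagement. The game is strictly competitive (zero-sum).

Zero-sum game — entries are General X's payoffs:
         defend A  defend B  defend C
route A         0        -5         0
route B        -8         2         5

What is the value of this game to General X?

-8/3

Column defend C is strictly dominated by defend B for General Y (it gives General X more in every row).
The remaining 2×2 game on (route A, route B) × (defend A, defend B) has no saddle point. Let General X play route A with probability p; indifference gives −8(1−p) = −5p + 2(1−p), so p = 2/3.
Similarly General Y's optimal q on defend A is 7/15, and the value is 0·(7/15) + (-5)·(8/15) = -8/3.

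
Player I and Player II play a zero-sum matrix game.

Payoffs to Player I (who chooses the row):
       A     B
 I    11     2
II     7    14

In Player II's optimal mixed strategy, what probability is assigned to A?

Row minima are 2 and 7, so Player I's maximin is 7; column maxima are 11 and 14, so Player II's minimax is 11. These differ, so the equilibrium is in mixed strategies.
Let Player II play A with probability q. Player I is indifferent when 11q + 2(1−q) = 7q + 14(1−q), giving q = 3/4.

3/4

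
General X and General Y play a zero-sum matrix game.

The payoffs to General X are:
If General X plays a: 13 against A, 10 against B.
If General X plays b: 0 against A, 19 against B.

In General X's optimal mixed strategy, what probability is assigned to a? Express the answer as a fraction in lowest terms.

Row minima are 10 and 0, so General X's maximin is 10; column maxima are 13 and 19, so General Y's minimax is 13. These differ, so the equilibrium is in mixed strategies.
Let General X play a with probability p. General Y is indifferent when 13p = 10p + 19(1−p), giving p = 19/22.

19/22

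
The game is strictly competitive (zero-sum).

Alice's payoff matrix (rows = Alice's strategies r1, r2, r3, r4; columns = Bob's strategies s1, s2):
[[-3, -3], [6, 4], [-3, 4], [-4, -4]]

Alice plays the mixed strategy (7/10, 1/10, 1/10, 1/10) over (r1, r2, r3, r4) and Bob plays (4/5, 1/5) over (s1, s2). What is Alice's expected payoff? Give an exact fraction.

-21/10

Against (4/5, 1/5), each row's expected payoff is r1: -3; r2: 28/5; r3: -8/5; r4: -4.
Taking the (7/10, 1/10, 1/10, 1/10)-weighted average: (7/10)·(-3) + (1/10)·(28/5) + (1/10)·(-8/5) + (1/10)·(-4) = -21/10.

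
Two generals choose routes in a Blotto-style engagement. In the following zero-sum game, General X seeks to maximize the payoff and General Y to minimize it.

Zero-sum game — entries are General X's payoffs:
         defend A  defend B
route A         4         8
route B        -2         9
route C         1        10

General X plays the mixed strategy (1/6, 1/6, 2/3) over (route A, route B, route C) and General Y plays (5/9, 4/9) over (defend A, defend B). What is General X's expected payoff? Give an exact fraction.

Against (5/9, 4/9), each row's expected payoff is route A: 52/9; route B: 26/9; route C: 5.
Taking the (1/6, 1/6, 2/3)-weighted average: (1/6)·(52/9) + (1/6)·(26/9) + (2/3)·(5) = 43/9.

43/9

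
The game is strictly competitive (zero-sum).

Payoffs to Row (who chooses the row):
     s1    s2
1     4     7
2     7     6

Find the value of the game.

25/4

Row minima are 4 and 6, so Row's maximin is 6; column maxima are 7 and 7, so Column's minimax is 7. These differ, so the equilibrium is in mixed strategies.
Let Row play 1 with probability p. Column is indifferent when 4p + 7(1−p) = 7p + 6(1−p), giving p = 1/4.
Let Column play s1 with probability q. Row is indifferent when 4q + 7(1−q) = 7q + 6(1−q), giving q = 1/4.
The value is 4·(1/4) + (7)·(3/4) = 25/4.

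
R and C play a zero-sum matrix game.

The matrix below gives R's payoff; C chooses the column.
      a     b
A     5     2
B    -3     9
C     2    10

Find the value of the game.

Row B is strictly dominated by row C, so R never plays it.
The remaining 2×2 game on (A, C) × (a, b) has no saddle point. Let R play A with probability p; indifference gives 5p + 2(1−p) = 2p + 10(1−p), so p = 8/11.
Similarly C's optimal q on a is 8/11, and the value is 5·(8/11) + (2)·(3/11) = 46/11.

46/11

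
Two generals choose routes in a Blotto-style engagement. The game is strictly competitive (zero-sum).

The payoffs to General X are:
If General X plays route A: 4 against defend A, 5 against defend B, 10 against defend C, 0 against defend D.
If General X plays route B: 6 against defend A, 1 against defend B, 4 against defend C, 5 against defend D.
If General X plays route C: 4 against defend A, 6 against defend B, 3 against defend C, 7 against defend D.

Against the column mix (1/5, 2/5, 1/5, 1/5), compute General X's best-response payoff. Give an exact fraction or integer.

route A: (4)·(1/5) + (5)·(2/5) + (10)·(1/5) + (0)·(1/5) = 24/5.
route B: (6)·(1/5) + (1)·(2/5) + (4)·(1/5) + (5)·(1/5) = 17/5.
route C: (4)·(1/5) + (6)·(2/5) + (3)·(1/5) + (7)·(1/5) = 26/5.
The best pure response is route C with expected payoff 26/5.

26/5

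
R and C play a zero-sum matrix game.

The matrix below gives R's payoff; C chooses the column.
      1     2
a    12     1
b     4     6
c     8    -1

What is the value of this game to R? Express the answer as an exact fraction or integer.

Row c is strictly dominated by row a, so R never plays it.
The remaining 2×2 game on (a, b) × (1, 2) has no saddle point. Let R play a with probability p; indifference gives 12p + 4(1−p) = p + 6(1−p), so p = 2/13.
Similarly C's optimal q on 1 is 5/13, and the value is 12·(5/13) + (1)·(8/13) = 68/13.

68/13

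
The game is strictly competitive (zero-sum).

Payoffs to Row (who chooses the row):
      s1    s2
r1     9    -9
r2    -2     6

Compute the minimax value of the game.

18/13

Row minima are -9 and -2, so Row's maximin is -2; column maxima are 9 and 6, so Column's minimax is 6. These differ, so the equilibrium is in mixed strategies.
Let Row play r1 with probability p. Column is indifferent when 9p − 2(1−p) = −9p + 6(1−p), giving p = 4/13.
Let Column play s1 with probability q. Row is indifferent when 9q − 9(1−q) = −2q + 6(1−q), giving q = 15/26.
The value is 9·(15/26) + (-9)·(11/26) = 18/13.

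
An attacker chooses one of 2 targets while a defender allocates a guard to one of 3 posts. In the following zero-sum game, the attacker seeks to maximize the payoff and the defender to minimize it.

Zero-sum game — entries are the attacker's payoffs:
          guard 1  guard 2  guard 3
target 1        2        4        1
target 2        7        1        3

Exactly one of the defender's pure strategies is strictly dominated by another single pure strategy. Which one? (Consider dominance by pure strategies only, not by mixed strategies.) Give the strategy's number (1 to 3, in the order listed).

1

The defender prefers columns that give the attacker less. Compare guard 1 with guard 3: 1 < 2, 3 < 7.
So guard 3 strictly dominates guard 1 for the defender; guard 1 is strictly dominated.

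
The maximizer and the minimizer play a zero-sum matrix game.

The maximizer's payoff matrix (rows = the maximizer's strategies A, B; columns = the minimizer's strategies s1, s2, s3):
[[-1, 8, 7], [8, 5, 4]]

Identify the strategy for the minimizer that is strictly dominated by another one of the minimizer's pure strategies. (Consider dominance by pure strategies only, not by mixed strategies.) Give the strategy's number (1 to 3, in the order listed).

The minimizer prefers columns that give the maximizer less. Compare s2 with s3: 7 < 8, 4 < 5.
So s3 strictly dominates s2 for the minimizer; s2 is strictly dominated.

2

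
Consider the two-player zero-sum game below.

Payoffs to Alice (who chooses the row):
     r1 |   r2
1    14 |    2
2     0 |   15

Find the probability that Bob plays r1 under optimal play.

Row minima are 2 and 0, so Alice's maximin is 2; column maxima are 14 and 15, so Bob's minimax is 14. These differ, so the equilibrium is in mixed strategies.
Let Bob play r1 with probability q. Alice is indifferent when 14q + 2(1−q) = 15(1−q), giving q = 13/27.

13/27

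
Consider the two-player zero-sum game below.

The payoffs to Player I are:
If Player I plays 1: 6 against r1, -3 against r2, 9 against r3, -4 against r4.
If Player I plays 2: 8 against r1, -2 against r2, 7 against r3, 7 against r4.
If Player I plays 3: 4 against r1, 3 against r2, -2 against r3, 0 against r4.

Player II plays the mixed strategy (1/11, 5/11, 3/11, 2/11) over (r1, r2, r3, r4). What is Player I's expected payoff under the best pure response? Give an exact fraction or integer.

3

1: (6)·(1/11) + (-3)·(5/11) + (9)·(3/11) + (-4)·(2/11) = 10/11.
2: (8)·(1/11) + (-2)·(5/11) + (7)·(3/11) + (7)·(2/11) = 3.
3: (4)·(1/11) + (3)·(5/11) + (-2)·(3/11) + (0)·(2/11) = 13/11.
The best pure response is 2 with expected payoff 3.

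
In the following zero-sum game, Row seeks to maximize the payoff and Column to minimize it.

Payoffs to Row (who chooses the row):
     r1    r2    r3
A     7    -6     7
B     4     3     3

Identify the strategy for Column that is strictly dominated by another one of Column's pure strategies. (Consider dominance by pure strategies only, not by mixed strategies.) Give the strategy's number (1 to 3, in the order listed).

Column prefers columns that give Row less. Compare r1 with r2: -6 < 7, 3 < 4.
So r2 strictly dominates r1 for Column; r1 is strictly dominated.

1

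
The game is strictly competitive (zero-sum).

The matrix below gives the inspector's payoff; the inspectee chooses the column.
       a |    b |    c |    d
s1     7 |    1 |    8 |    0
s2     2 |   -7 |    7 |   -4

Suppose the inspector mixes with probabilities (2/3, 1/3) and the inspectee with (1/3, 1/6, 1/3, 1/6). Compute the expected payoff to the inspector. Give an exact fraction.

Against (1/3, 1/6, 1/3, 1/6), each row's expected payoff is s1: 31/6; s2: 7/6.
Taking the (2/3, 1/3)-weighted average: (2/3)·(31/6) + (1/3)·(7/6) = 23/6.

23/6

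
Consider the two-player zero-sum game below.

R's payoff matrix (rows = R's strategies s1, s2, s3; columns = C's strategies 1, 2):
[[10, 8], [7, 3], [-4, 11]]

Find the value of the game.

142/17

Row s2 is strictly dominated by row s1, so R never plays it.
The remaining 2×2 game on (s1, s3) × (1, 2) has no saddle point. Let R play s1 with probability p; indifference gives 10p − 4(1−p) = 8p + 11(1−p), so p = 15/17.
Similarly C's optimal q on 1 is 3/17, and the value is 10·(3/17) + (8)·(14/17) = 142/17.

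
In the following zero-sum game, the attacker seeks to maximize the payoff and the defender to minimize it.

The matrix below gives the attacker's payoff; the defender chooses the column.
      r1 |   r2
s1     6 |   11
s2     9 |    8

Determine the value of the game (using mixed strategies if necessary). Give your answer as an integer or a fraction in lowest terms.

17/2

Row minima are 6 and 8, so the attacker's maximin is 8; column maxima are 9 and 11, so the defender's minimax is 9. These differ, so the equilibrium is in mixed strategies.
Let the attacker play s1 with probability p. The defender is indifferent when 6p + 9(1−p) = 11p + 8(1−p), giving p = 1/6.
Let the defender play r1 with probability q. The attacker is indifferent when 6q + 11(1−q) = 9q + 8(1−q), giving q = 1/2.
The value is 6·(1/2) + (11)·(1/2) = 17/2.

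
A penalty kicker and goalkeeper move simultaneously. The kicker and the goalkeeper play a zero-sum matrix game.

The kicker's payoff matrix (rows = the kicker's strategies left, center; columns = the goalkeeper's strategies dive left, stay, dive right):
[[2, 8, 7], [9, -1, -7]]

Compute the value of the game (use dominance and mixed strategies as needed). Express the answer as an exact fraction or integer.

Column stay is strictly dominated by dive right for the goalkeeper (it gives the kicker more in every row).
The remaining 2×2 game on (left, center) × (dive left, dive right) has no saddle point. Let the kicker play left with probability p; indifference gives 2p + 9(1−p) = 7p − 7(1−p), so p = 16/21.
Similarly the goalkeeper's optimal q on dive left is 2/3, and the value is 2·(2/3) + (7)·(1/3) = 11/3.

11/3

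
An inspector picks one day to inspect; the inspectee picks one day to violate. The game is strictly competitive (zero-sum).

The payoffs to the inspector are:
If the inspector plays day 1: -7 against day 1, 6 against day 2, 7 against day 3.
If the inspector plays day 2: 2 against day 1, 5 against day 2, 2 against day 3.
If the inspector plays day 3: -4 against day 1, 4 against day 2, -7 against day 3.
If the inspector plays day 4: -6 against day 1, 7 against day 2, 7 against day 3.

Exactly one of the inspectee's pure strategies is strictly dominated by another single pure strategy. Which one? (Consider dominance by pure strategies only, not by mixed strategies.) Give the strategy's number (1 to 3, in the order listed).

2

The inspectee prefers columns that give the inspector less. Compare day 2 with day 1: -7 < 6, 2 < 5, -4 < 4, -6 < 7.
So day 1 strictly dominates day 2 for the inspectee; day 2 is strictly dominated.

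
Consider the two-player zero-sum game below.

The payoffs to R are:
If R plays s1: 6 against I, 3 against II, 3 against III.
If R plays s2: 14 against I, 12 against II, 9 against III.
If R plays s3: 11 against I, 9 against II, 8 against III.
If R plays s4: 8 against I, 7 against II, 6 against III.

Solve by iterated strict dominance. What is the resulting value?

9

Column I is strictly dominated by II for C (3<6, 12<14, 9<11, 7<8); eliminate I.
Row s3 is strictly dominated by row s2 (12>9, 9>8); eliminate s3.
Row s1 is strictly dominated by row s2 (12>3, 9>3); eliminate s1.
Row s4 is strictly dominated by row s2 (12>7, 9>6); eliminate s4.
Column II is strictly dominated by III for C (9<12); eliminate II.
Only (s2, III) remains, with payoff 9.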